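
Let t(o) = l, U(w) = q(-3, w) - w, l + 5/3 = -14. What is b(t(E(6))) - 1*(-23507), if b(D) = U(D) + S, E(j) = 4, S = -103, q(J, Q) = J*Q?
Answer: 70400/3 ≈ 23467.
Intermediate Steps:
l = -47/3 (l = -5/3 - 14 = -47/3 ≈ -15.667)
U(w) = -4*w (U(w) = -3*w - w = -4*w)
t(o) = -47/3
b(D) = -103 - 4*D (b(D) = -4*D - 103 = -103 - 4*D)
b(t(E(6))) - 1*(-23507) = (-103 - 4*(-47/3)) - 1*(-23507) = (-103 + 188/3) + 23507 = -121/3 + 23507 = 70400/3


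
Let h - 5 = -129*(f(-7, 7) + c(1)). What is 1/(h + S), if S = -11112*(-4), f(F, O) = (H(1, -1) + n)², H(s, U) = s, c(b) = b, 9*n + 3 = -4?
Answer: 27/1196576 ≈ 2.2564e-5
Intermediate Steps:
n = -7/9 (n = -⅓ + (⅑)*(-4) = -⅓ - 4/9 = -7/9 ≈ -0.77778)
f(F, O) = 4/81 (f(F, O) = (1 - 7/9)² = (2/9)² = 4/81)
S = 44448
h = -3520/27 (h = 5 - 129*(4/81 + 1) = 5 - 129*85/81 = 5 - 3655/27 = -3520/27 ≈ -130.37)
1/(h + S) = 1/(-3520/27 + 44448) = 1/(1196576/27) = 27/1196576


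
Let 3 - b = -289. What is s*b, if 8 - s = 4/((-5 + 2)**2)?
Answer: 19856/9 ≈ 2206.2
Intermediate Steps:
b = 292 (b = 3 - 1*(-289) = 3 + 289 = 292)
s = 68/9 (s = 8 - 4/((-5 + 2)**2) = 8 - 4/((-3)**2) = 8 - 4/9 = 68/9 ≈ 7.5556)
s*b = (68/9)*292 = 19856/9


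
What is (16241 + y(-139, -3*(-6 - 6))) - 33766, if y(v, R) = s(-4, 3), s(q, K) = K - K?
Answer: -17525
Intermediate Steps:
s(q, K) = 0
y(v, R) = 0
(16241 + y(-139, -3*(-6 - 6))) - 33766 = (16241 + 0) - 33766 = 16241 - 33766 = -17525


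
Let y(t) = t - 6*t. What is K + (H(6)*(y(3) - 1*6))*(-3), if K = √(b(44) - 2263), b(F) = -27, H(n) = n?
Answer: 378 + I*√2290 ≈ 378.0 + 47.854*I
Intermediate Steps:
y(t) = -5*t (y(t) = t - 6*t = -5*t)
K = I*√2290 (K = √(-27 - 2263) = √(-2290) = I*√2290 ≈ 47.854*I)
K + (H(6)*(y(3) - 1*6))*(-3) = I*√2290 + (6*(-5*3 - 1*6))*(-3) = I*√2290 + (6*(-15 - 6))*(-3) = I*√2290 + (6*(-21))*(-3) = I*√2290 - 126*(-3) = I*√2290 + 378 = 378 + I*√2290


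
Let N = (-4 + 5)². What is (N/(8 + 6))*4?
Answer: 2/7 ≈ 0.28571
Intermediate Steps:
N = 1 (N = 1² = 1)
(N/(8 + 6))*4 = (1/(8 + 6))*4 = (1/14)*4 = 2/7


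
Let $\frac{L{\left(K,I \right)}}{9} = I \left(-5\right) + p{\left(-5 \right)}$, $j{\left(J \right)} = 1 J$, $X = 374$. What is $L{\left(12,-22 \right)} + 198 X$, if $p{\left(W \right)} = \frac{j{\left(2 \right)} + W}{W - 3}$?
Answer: $\frac{600363}{8} \approx 75045.0$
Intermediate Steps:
$j{\left(J \right)} = J$
$p{\left(W \right)} = \frac{2 + W}{-3 + W}$ ($p{\left(W \right)} = \frac{2 + W}{W - 3} = \frac{2 + W}{-3 + W}$)
$L{\left(K,I \right)} = \frac{27}{8} - 45 I$ ($L{\left(K,I \right)} = 9 \left(I \left(-5\right) + \frac{2 - 5}{-3 - 5}\right) = 9 \left(- 5 I + \frac{1}{-8} \left(-3\right)\right) = 9 \left(- 5 I - - \frac{3}{8}\right) = 9 \left(- 5 I + \frac{3}{8}\right) = 9 \left(\frac{3}{8} - 5 I\right) = \frac{27}{8} - 45 I$)
$L{\left(12,-22 \right)} + 198 X = \left(\frac{27}{8} - -990\right) + 198 \cdot 374 = \left(\frac{27}{8} + 990\right) + 74052 = \frac{7947}{8} + 74052 = \frac{600363}{8}$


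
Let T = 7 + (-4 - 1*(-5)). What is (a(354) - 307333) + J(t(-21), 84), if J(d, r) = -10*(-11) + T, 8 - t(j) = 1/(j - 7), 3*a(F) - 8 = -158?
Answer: -307265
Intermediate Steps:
a(F) = -50 (a(F) = 8/3 + (1/3)*(-158) = 8/3 - 158/3 = -50)
T = 8 (T = 7 + (-4 + 5) = 7 + 1 = 8)
t(j) = 8 - 1/(-7 + j) (t(j) = 8 - 1/(j - 7) = 8 - 1/(-7 + j))
J(d, r) = 118 (J(d, r) = -10*(-11) + 8 = 110 + 8 = 118)
(a(354) - 307333) + J(t(-21), 84) = (-50 - 307333) + 118 = -307383 + 118 = -307265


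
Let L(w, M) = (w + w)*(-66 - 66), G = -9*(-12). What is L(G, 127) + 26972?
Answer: -1540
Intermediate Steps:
G = 108
L(w, M) = -264*w (L(w, M) = (2*w)*(-132) = -264*w)
L(G, 127) + 26972 = -264*108 + 26972 = -28512 + 26972 = -1540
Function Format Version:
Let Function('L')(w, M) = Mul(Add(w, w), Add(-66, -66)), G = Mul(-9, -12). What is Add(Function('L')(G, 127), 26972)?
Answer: -1540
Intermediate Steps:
G = 108
Function('L')(w, M) = Mul(-264, w) (Function('L')(w, M) = Mul(Mul(2, w), -132) = Mul(-264, w))
Add(Function('L')(G, 127), 26972) = Add(Mul(-264, 108), 26972) = Add(-28512, 26972) = -1540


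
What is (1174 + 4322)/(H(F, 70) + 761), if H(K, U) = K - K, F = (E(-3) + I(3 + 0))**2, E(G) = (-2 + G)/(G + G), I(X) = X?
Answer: 5496/761 ≈ 7.2221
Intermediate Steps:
E(G) = (-2 + G)/(2*G) (E(G) = (-2 + G)/((2*G)) = (-2 + G)*(1/(2*G)) = (-2 + G)/(2*G))
F = 529/36 (F = ((1/2)*(-2 - 3)/(-3) + (3 + 0))**2 = ((1/2)*(-1/3)*(-5) + 3)**2 = (5/6 + 3)**2 = (23/6)**2 = 529/36 ≈ 14.694)
H(K, U) = 0
(1174 + 4322)/(H(F, 70) + 761) = (1174 + 4322)/(0 + 761) = 5496/761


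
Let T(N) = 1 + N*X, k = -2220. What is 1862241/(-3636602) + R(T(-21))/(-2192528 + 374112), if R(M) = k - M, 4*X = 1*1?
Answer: -6756542058749/13225710524864 ≈ -0.51086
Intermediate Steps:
X = ¼ (X = (1*1)/4 = (¼)*1 = ¼ ≈ 0.25000)
T(N) = 1 + N/4 (T(N) = 1 + N*(¼) = 1 + N/4)
R(M) = -2220 - M
1862241/(-3636602) + R(T(-21))/(-2192528 + 374112) = 1862241/(-3636602) + (-2220 - (1 + (¼)*(-21)))/(-2192528 + 374112) = 1862241*(-1/3636602) + (-2220 - (1 - 21/4))/(-1818416) = -1862241/3636602 + (-2220 - 1*(-17/4))*(-1/1818416) = -1862241/3636602 + (-2220 + 17/4)*(-1/1818416) = -1862241/3636602 - 8863/4*(-1/1818416) = -1862241/3636602 + 8863/7273664 = -6756542058749/13225710524864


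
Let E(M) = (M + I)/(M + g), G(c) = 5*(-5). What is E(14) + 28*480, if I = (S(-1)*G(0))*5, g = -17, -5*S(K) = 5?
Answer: 40181/3 ≈ 13394.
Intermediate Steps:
S(K) = -1 (S(K) = -⅕*5 = -1)
G(c) = -25
I = 125 (I = -1*(-25)*5 = 25*5 = 125)
E(M) = (125 + M)/(-17 + M) (E(M) = (M + 125)/(M - 17) = (125 + M)/(-17 + M))
E(14) + 28*480 = (125 + 14)/(-17 + 14) + 28*480 = 139/(-3) + 13440 = -⅓*139 + 13440 = -139/3 + 13440 = 40181/3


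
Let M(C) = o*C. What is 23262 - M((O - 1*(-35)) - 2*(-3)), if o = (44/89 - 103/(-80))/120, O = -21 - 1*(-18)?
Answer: 3312428449/142400 ≈ 23261.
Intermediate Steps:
O = -3 (O = -21 + 18 = -3)
o = 4229/284800 (o = (44*(1/89) - 103*(-1/80))*(1/120) = (44/89 + 103/80)*(1/120) = (12687/7120)*(1/120) = 4229/284800 ≈ 0.014849)
M(C) = 4229*C/284800
23262 - M((O - 1*(-35)) - 2*(-3)) = 23262 - 4229*((-3 - 1*(-35)) - 2*(-3))/284800 = 23262 - 4229*((-3 + 35) - 1*(-6))/284800 = 23262 - 4229*(32 + 6)/284800 = 23262 - 4229*38/284800 = 23262 - 1*80351/142400 = 23262 - 80351/142400 = 3312428449/142400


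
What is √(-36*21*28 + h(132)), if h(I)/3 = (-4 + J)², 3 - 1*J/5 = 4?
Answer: 15*I*√93 ≈ 144.65*I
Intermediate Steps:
J = -5 (J = 15 - 5*4 = 15 - 20 = -5)
h(I) = 243 (h(I) = 3*(-4 - 5)² = 3*(-9)² = 3*81 = 243)
√(-36*21*28 + h(132)) = √(-36*21*28 + 243) = √(-756*28 + 243) = √(-21168 + 243) = √(-20925) = 15*I*√93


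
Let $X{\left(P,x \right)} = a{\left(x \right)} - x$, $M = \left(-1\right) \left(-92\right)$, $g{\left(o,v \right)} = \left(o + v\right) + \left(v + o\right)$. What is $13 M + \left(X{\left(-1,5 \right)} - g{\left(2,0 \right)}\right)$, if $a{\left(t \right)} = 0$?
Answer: $1187$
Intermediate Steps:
$g{\left(o,v \right)} = 2 o + 2 v$ ($g{\left(o,v \right)} = \left(o + v\right) + \left(o + v\right) = 2 o + 2 v$)
$M = 92$
$X{\left(P,x \right)} = - x$ ($X{\left(P,x \right)} = 0 - x = - x$)
$13 M + \left(X{\left(-1,5 \right)} - g{\left(2,0 \right)}\right) = 13 \cdot 92 - \left(5 + 0 + 4\right) = 1196 - 9 = 1187$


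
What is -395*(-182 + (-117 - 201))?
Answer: 197500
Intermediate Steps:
-395*(-182 + (-117 - 201)) = -395*(-182 - 318) = -395*(-500) = 197500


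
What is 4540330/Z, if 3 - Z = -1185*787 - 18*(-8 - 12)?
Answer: 2270165/466119 ≈ 4.8704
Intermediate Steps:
Z = 932238 (Z = 3 - (-1185*787 - 18*(-8 - 12)) = 3 - (-932595 - 18*(-20)) = 3 - (-932595 + 360) = 3 - 1*(-932235) = 3 + 932235 = 932238)
4540330/Z = 4540330/932238 = 4540330*(1/932238) = 2270165/466119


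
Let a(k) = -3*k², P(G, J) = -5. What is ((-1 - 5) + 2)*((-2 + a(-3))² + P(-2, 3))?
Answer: -3344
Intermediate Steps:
((-1 - 5) + 2)*((-2 + a(-3))² + P(-2, 3)) = ((-1 - 5) + 2)*((-2 - 3*(-3)²)² - 5) = (-6 + 2)*((-2 - 3*9)² - 5) = -4*((-2 - 27)² - 5) = -4*((-29)² - 5) = -4*(841 - 5) = -4*836 = -3344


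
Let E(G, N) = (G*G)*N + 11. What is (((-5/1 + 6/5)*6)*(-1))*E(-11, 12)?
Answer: 166782/5 ≈ 33356.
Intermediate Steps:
E(G, N) = 11 + N*G**2 (E(G, N) = G**2*N + 11 = N*G**2 + 11 = 11 + N*G**2)
(((-5/1 + 6/5)*6)*(-1))*E(-11, 12) = (((-5/1 + 6/5)*6)*(-1))*(11 + 12*(-11)**2) = (((-5*1 + 6*(1/5))*6)*(-1))*(11 + 12*121) = (((-5 + 6/5)*6)*(-1))*(11 + 1452) = (-19/5*6*(-1))*1463 = -114/5*(-1)*1463 = (114/5)*1463 = 166782/5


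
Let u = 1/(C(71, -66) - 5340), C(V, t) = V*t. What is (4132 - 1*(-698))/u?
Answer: -48425580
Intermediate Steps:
u = -1/10026 (u = 1/(71*(-66) - 5340) = 1/(-4686 - 5340) = 1/(-10026) = -1/10026 ≈ -9.9741e-5)
(4132 - 1*(-698))/u = (4132 - 1*(-698))/(-1/10026) = (4132 + 698)*(-10026) = 4830*(-10026) = -48425580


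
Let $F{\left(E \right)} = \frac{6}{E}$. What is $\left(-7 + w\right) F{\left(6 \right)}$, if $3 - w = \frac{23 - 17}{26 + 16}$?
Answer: $- \frac{29}{7} \approx -4.1429$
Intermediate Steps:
$w = \frac{20}{7}$ ($w = 3 - \frac{23 - 17}{26 + 16} = 3 - \frac{6}{42} = 3 - 6 \cdot \frac{1}{42} = 3 - \frac{1}{7} = \frac{20}{7} \approx 2.8571$)
$\left(-7 + w\right) F{\left(6 \right)} = \left(-7 + \frac{20}{7}\right) \frac{6}{6} = - \frac{29 \cdot 6 \cdot \frac{1}{6}}{7} = \left(- \frac{29}{7}\right) 1 = - \frac{29}{7}$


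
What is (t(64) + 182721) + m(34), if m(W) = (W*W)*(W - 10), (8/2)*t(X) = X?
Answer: 210481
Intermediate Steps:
t(X) = X/4
m(W) = W²*(-10 + W)
(t(64) + 182721) + m(34) = ((¼)*64 + 182721) + 34²*(-10 + 34) = (16 + 182721) + 1156*24 = 182737 + 27744 = 210481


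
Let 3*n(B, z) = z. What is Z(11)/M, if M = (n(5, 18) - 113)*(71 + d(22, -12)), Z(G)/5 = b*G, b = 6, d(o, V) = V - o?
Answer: -330/3959 ≈ -0.083354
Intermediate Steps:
n(B, z) = z/3
Z(G) = 30*G (Z(G) = 5*(6*G) = 30*G)
M = -3959 (M = ((1/3)*18 - 113)*(71 + (-12 - 1*22)) = (6 - 113)*(71 + (-12 - 22)) = -107*(71 - 34) = -107*37 = -3959)
Z(11)/M = (30*11)/(-3959) = 330*(-1/3959) = -330/3959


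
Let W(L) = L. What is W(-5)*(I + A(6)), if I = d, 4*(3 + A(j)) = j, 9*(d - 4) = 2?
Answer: -245/18 ≈ -13.611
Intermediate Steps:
d = 38/9 (d = 4 + (⅑)*2 = 4 + 2/9 = 38/9 ≈ 4.2222)
A(j) = -3 + j/4
I = 38/9 ≈ 4.2222
W(-5)*(I + A(6)) = -5*(38/9 + (-3 + (¼)*6)) = -5*(38/9 + (-3 + 3/2)) = -5*(38/9 - 3/2) = -5*49/18 = -245/18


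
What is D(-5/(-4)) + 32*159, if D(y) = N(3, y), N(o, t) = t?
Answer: 20357/4 ≈ 5089.3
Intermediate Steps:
D(y) = y
D(-5/(-4)) + 32*159 = -5/(-4) + 32*159 = -5*(-1/4) + 5088 = 5/4 + 5088 = 20357/4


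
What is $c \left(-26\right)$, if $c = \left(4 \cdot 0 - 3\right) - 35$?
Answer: $988$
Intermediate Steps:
$c = -38$ ($c = \left(0 - 3\right) - 35 = -3 - 35 = -38$)
$c \left(-26\right) = \left(-38\right) \left(-26\right) = 988$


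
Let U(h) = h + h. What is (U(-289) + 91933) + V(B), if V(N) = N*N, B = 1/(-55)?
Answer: 276348876/3025 ≈ 91355.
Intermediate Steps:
U(h) = 2*h
B = -1/55 ≈ -0.018182
V(N) = N²
(U(-289) + 91933) + V(B) = (2*(-289) + 91933) + (-1/55)² = (-578 + 91933) + 1/3025 = 91355 + 1/3025 = 276348876/3025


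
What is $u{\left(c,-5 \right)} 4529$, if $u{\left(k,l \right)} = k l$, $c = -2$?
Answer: $45290$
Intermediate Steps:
$u{\left(c,-5 \right)} 4529 = \left(-2\right) \left(-5\right) 4529 = 10 \cdot 4529 = 45290$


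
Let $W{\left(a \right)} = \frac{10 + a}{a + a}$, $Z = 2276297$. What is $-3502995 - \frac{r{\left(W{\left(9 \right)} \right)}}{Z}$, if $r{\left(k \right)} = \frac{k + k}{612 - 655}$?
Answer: $- \frac{3085882662682286}{880926939} \approx -3.503 \cdot 10^{6}$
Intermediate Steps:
$W{\left(a \right)} = \frac{10 + a}{2 a}$
$r{\left(k \right)} = - \frac{2 k}{43}$ ($r{\left(k \right)} = \frac{2 k}{-43} = 2 k \left(- \frac{1}{43}\right) = - \frac{2 k}{43}$)
$-3502995 - \frac{r{\left(W{\left(9 \right)} \right)}}{Z} = -3502995 - \frac{\left(- \frac{2}{43}\right) \frac{10 + 9}{2 \cdot 9}}{2276297} = -3502995 - - \frac{2 \cdot \frac{1}{2} \cdot \frac{1}{9} \cdot 19}{43} \cdot \frac{1}{2276297} = -3502995 - \left(- \frac{2}{43}\right) \frac{19}{18} \cdot \frac{1}{2276297} = -3502995 - \left(- \frac{19}{387}\right) \frac{1}{2276297} = -3502995 - - \frac{19}{880926939} = -3502995 + \frac{19}{880926939} = - \frac{3085882662682286}{880926939}$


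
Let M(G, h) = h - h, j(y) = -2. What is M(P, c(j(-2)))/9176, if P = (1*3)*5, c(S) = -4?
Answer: 0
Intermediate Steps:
P = 15 (P = 3*5 = 15)
M(G, h) = 0
M(P, c(j(-2)))/9176 = 0/9176 = 0*(1/9176) = 0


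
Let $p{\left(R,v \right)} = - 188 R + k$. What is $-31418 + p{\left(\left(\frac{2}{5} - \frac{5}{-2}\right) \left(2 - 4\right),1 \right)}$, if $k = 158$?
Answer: $- \frac{150848}{5} \approx -30170.0$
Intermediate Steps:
$p{\left(R,v \right)} = 158 - 188 R$ ($p{\left(R,v \right)} = - 188 R + 158 = 158 - 188 R$)
$-31418 + p{\left(\left(\frac{2}{5} - \frac{5}{-2}\right) \left(2 - 4\right),1 \right)} = -31418 - \left(-158 + 188 \left(\frac{2}{5} - \frac{5}{-2}\right) \left(2 - 4\right)\right) = -31418 - \left(-158 + 188 \left(2 \cdot \frac{1}{5} - - \frac{5}{2}\right) \left(-2\right)\right) = -31418 - \left(-158 + 188 \left(\frac{2}{5} + \frac{5}{2}\right) \left(-2\right)\right) = -31418 - \left(-158 + 188 \cdot \frac{29}{10} \left(-2\right)\right) = -31418 + \left(158 - - \frac{5452}{5}\right) = -31418 + \left(158 + \frac{5452}{5}\right) = -31418 + \frac{6242}{5} = - \frac{150848}{5}$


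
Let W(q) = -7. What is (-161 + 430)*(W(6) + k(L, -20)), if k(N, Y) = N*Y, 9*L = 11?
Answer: -76127/9 ≈ -8458.6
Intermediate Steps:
L = 11/9 (L = (⅑)*11 = 11/9 ≈ 1.2222)
(-161 + 430)*(W(6) + k(L, -20)) = (-161 + 430)*(-7 + (11/9)*(-20)) = 269*(-7 - 220/9) = 269*(-283/9) = -76127/9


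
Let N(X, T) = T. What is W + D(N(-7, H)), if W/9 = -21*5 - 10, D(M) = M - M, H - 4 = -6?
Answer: -1035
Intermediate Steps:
H = -2 (H = 4 - 6 = -2)
D(M) = 0
W = -1035 (W = 9*(-21*5 - 10) = 9*(-105 - 10) = 9*(-115) = -1035)
W + D(N(-7, H)) = -1035 + 0 = -1035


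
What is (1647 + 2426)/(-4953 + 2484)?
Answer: -4073/2469 ≈ -1.6497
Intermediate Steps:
(1647 + 2426)/(-4953 + 2484) = 4073/(-2469) = 4073*(-1/2469) = -4073/2469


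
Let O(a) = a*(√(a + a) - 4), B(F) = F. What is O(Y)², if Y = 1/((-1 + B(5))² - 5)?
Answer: (-44 + √22)²/14641 ≈ 0.10554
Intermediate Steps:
Y = 1/11 (Y = 1/((-1 + 5)² - 5) = 1/(4² - 5) = 1/(16 - 5) = 1/11 ≈ 0.090909)
O(a) = a*(-4 + √2*√a) (O(a) = a*(√(2*a) - 4) = a*(√2*√a - 4) = a*(-4 + √2*√a))
O(Y)² = (-4*1/11 + √2*(1/11)^(3/2))² = (-4/11 + √2*(√11/121))² = (-4/11 + √22/121)²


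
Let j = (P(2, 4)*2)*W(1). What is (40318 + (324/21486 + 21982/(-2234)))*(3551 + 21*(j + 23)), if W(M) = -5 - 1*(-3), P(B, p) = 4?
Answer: 596235101113634/3999977 ≈ 1.4906e+8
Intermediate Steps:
W(M) = -2 (W(M) = -5 + 3 = -2)
j = -16 (j = (4*2)*(-2) = 8*(-2) = -16)
(40318 + (324/21486 + 21982/(-2234)))*(3551 + 21*(j + 23)) = (40318 + (324/21486 + 21982/(-2234)))*(3551 + 21*(-16 + 23)) = (40318 + (324*(1/21486) + 21982*(-1/2234)))*(3551 + 21*7) = (40318 + (54/3581 - 10991/1117))*(3551 + 147) = (40318 - 39298453/3999977)*3698 = (161231774233/3999977)*3698 = 596235101113634/3999977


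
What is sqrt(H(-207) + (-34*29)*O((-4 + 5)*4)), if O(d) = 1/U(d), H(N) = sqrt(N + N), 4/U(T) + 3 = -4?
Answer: sqrt(6902 + 12*I*sqrt(46))/2 ≈ 41.54 + 0.24491*I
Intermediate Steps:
U(T) = -4/7 (U(T) = 4/(-3 - 4) = 4/(-7) = 4*(-1/7) = -4/7)
H(N) = sqrt(2)*sqrt(N) (H(N) = sqrt(2*N) = sqrt(2)*sqrt(N))
O(d) = -7/4 (O(d) = 1/(-4/7) = -7/4)
sqrt(H(-207) + (-34*29)*O((-4 + 5)*4)) = sqrt(sqrt(2)*sqrt(-207) - 34*29*(-7/4)) = sqrt(sqrt(2)*(3*I*sqrt(23)) - 986*(-7/4)) = sqrt(3*I*sqrt(46) + 3451/2) = sqrt(3451/2 + 3*I*sqrt(46))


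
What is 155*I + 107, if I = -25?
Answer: -3768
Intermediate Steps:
155*I + 107 = 155*(-25) + 107 = -3875 + 107 = -3768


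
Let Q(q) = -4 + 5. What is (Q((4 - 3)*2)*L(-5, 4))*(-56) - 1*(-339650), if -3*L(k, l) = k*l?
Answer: 1017830/3 ≈ 3.3928e+5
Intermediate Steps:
Q(q) = 1
L(k, l) = -k*l/3
(Q((4 - 3)*2)*L(-5, 4))*(-56) - 1*(-339650) = (1*(-⅓*(-5)*4))*(-56) - 1*(-339650) = (1*(20/3))*(-56) + 339650 = (20/3)*(-56) + 339650 = -1120/3 + 339650 = 1017830/3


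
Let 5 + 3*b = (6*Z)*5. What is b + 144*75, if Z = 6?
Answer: 32575/3 ≈ 10858.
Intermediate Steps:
b = 175/3 (b = -5/3 + ((6*6)*5)/3 = -5/3 + (36*5)/3 = -5/3 + (1/3)*180 = -5/3 + 60 = 175/3 ≈ 58.333)
b + 144*75 = 175/3 + 144*75 = 175/3 + 10800 = 32575/3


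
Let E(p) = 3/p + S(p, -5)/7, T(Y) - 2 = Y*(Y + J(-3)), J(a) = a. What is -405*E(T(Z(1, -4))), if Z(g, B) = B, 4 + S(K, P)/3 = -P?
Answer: -2997/14 ≈ -214.07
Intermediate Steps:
S(K, P) = -12 - 3*P (S(K, P) = -12 + 3*(-P) = -12 - 3*P)
T(Y) = 2 + Y*(-3 + Y) (T(Y) = 2 + Y*(Y - 3) = 2 + Y*(-3 + Y))
E(p) = 3/7 + 3/p (E(p) = 3/p + (-12 - 3*(-5))/7 = 3/p + (-12 + 15)*(⅐) = 3/p + 3*(⅐) = 3/p + 3/7 = 3/7 + 3/p)
-405*E(T(Z(1, -4))) = -405*(3/7 + 3/(2 + (-4)² - 3*(-4))) = -405*(3/7 + 3/(2 + 16 + 12)) = -405*(3/7 + 3/30) = -405*(3/7 + 3*(1/30)) = -405*(3/7 + ⅒) = -405*37/70 = -2997/14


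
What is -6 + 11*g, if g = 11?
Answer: 115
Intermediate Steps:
-6 + 11*g = -6 + 11*11 = -6 + 121 = 115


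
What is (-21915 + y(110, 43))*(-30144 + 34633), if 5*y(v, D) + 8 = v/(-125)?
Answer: -12298050933/125 ≈ -9.8384e+7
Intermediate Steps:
y(v, D) = -8/5 - v/625 (y(v, D) = -8/5 + (v/(-125))/5 = -8/5 + (v*(-1/125))/5 = -8/5 + (-v/125)/5 = -8/5 - v/625)
(-21915 + y(110, 43))*(-30144 + 34633) = (-21915 + (-8/5 - 1/625*110))*(-30144 + 34633) = (-21915 + (-8/5 - 22/125))*4489 = (-21915 - 222/125)*4489 = -2739597/125*4489 = -12298050933/125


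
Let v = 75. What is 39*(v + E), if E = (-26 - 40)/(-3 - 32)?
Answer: 104949/35 ≈ 2998.5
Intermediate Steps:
E = 66/35 (E = -66/(-35) = -66*(-1/35) = 66/35 ≈ 1.8857)
39*(v + E) = 39*(75 + 66/35) = 39*(2691/35) = 104949/35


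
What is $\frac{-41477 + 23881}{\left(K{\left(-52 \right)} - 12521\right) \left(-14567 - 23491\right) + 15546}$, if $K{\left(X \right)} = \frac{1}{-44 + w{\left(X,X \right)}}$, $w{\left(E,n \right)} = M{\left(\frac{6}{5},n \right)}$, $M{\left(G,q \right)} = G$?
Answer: $- \frac{1882772}{50989849893} \approx -3.6924 \cdot 10^{-5}$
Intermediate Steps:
$w{\left(E,n \right)} = \frac{6}{5}$
$K{\left(X \right)} = - \frac{5}{214}$ ($K{\left(X \right)} = \frac{1}{-44 + \frac{6}{5}} = \frac{1}{- \frac{214}{5}} = - \frac{5}{214}$)
$\frac{-41477 + 23881}{\left(K{\left(-52 \right)} - 12521\right) \left(-14567 - 23491\right) + 15546} = \frac{-41477 + 23881}{\left(- \frac{5}{214} - 12521\right) \left(-14567 - 23491\right) + 15546} = - \frac{17596}{\left(- \frac{2679499}{214}\right) \left(-38058\right) + 15546} = - \frac{17596}{\frac{50988186471}{107} + 15546} = - \frac{17596}{\frac{50989849893}{107}} = \left(-17596\right) \frac{107}{50989849893} = - \frac{1882772}{50989849893}$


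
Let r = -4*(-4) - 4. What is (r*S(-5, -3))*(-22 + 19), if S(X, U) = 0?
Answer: 0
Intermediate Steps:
r = 12 (r = 16 - 4 = 12)
(r*S(-5, -3))*(-22 + 19) = (12*0)*(-22 + 19) = 0*(-3) = 0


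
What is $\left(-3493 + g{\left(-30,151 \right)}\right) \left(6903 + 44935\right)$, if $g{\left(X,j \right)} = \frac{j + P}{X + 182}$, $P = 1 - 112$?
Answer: $- \frac{3440073356}{19} \approx -1.8106 \cdot 10^{8}$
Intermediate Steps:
$P = -111$ ($P = 1 - 112 = -111$)
$g{\left(X,j \right)} = \frac{-111 + j}{182 + X}$ ($g{\left(X,j \right)} = \frac{j - 111}{X + 182} = \frac{-111 + j}{182 + X}$)
$\left(-3493 + g{\left(-30,151 \right)}\right) \left(6903 + 44935\right) = \left(-3493 + \frac{-111 + 151}{182 - 30}\right) \left(6903 + 44935\right) = \left(-3493 + \frac{1}{152} \cdot 40\right) 51838 = \left(-3493 + \frac{5}{19}\right) 51838 = \left(- \frac{66362}{19}\right) 51838 = - \frac{3440073356}{19}$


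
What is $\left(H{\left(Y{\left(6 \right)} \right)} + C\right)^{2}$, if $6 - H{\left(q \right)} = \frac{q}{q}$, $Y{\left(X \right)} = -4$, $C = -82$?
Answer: $5929$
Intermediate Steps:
$H{\left(q \right)} = 5$ ($H{\left(q \right)} = 6 - \frac{q}{q} = 6 - 1 = 5$)
$\left(H{\left(Y{\left(6 \right)} \right)} + C\right)^{2} = \left(5 - 82\right)^{2} = \left(-77\right)^{2} = 5929$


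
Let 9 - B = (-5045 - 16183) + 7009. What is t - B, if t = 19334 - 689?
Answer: 4417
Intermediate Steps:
t = 18645
B = 14228 (B = 9 - ((-5045 - 16183) + 7009) = 9 - (-21228 + 7009) = 9 - 1*(-14219) = 9 + 14219 = 14228)
t - B = 18645 - 1*14228 = 18645 - 14228 = 4417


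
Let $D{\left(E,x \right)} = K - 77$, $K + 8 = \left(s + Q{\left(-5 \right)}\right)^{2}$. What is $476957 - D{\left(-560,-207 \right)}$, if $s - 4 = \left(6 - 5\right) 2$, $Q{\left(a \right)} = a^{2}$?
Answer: $476081$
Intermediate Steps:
$s = 6$ ($s = 4 + \left(6 - 5\right) 2 = 4 + 1 \cdot 2 = 4 + 2 = 6$)
$K = 953$ ($K = -8 + \left(6 + \left(-5\right)^{2}\right)^{2} = -8 + \left(6 + 25\right)^{2} = -8 + 31^{2} = -8 + 961 = 953$)
$D{\left(E,x \right)} = 876$ ($D{\left(E,x \right)} = 953 - 77 = 876$)
$476957 - D{\left(-560,-207 \right)} = 476957 - 876 = 476081$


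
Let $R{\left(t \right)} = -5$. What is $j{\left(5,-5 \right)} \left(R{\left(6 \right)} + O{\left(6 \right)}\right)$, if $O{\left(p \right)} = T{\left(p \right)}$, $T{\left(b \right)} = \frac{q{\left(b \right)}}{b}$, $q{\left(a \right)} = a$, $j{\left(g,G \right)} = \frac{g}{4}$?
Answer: $-5$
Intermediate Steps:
$j{\left(g,G \right)} = \frac{g}{4}$ ($j{\left(g,G \right)} = g \frac{1}{4} = \frac{g}{4}$)
$T{\left(b \right)} = 1$ ($T{\left(b \right)} = \frac{b}{b} = 1$)
$O{\left(p \right)} = 1$
$j{\left(5,-5 \right)} \left(R{\left(6 \right)} + O{\left(6 \right)}\right) = \frac{1}{4} \cdot 5 \left(-5 + 1\right) = \frac{5}{4} \left(-4\right) = -5$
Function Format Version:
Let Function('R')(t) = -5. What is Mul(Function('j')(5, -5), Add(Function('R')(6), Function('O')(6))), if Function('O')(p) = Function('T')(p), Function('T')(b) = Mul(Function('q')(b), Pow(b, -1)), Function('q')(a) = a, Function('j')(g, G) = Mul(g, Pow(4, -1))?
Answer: -5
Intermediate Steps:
Function('j')(g, G) = Mul(Rational(1, 4), g) (Function('j')(g, G) = Mul(g, Rational(1, 4)) = Mul(Rational(1, 4), g))
Function('T')(b) = 1 (Function('T')(b) = Mul(b, Pow(b, -1)) = 1)
Function('O')(p) = 1
Mul(Function('j')(5, -5), Add(Function('R')(6), Function('O')(6))) = Mul(Mul(Rational(1, 4), 5), Add(-5, 1)) = Mul(Rational(5, 4), -4) = -5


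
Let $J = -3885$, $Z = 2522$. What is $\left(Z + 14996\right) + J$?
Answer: $13633$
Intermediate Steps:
$\left(Z + 14996\right) + J = \left(2522 + 14996\right) - 3885 = 17518 - 3885 = 13633$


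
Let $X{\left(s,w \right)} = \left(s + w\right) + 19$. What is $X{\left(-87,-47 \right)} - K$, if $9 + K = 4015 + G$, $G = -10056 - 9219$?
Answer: $15154$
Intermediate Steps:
$G = -19275$
$X{\left(s,w \right)} = 19 + s + w$
$K = -15269$ ($K = -9 + \left(4015 - 19275\right) = -9 - 15260 = -15269$)
$X{\left(-87,-47 \right)} - K = \left(19 - 87 - 47\right) - -15269 = -115 + 15269 = 15154$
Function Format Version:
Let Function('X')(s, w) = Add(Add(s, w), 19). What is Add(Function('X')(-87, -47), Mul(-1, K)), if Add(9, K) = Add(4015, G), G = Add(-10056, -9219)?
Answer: 15154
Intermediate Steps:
G = -19275
Function('X')(s, w) = Add(19, s, w)
K = -15269 (K = Add(-9, Add(4015, -19275)) = Add(-9, -15260) = -15269)
Add(Function('X')(-87, -47), Mul(-1, K)) = Add(Add(19, -87, -47), Mul(-1, -15269)) = Add(-115, 15269) = 15154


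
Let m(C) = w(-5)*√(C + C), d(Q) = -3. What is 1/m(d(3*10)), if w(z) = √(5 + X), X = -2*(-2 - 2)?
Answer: -I*√78/78 ≈ -0.11323*I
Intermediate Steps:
X = 8 (X = -2*(-4) = 8)
w(z) = √13 (w(z) = √(5 + 8) = √13)
m(C) = √26*√C (m(C) = √13*√(C + C) = √13*√(2*C) = √13*(√2*√C) = √26*√C)
1/m(d(3*10)) = 1/(√26*√(-3)) = 1/(√26*(I*√3)) = 1/(I*√78) = -I*√78/78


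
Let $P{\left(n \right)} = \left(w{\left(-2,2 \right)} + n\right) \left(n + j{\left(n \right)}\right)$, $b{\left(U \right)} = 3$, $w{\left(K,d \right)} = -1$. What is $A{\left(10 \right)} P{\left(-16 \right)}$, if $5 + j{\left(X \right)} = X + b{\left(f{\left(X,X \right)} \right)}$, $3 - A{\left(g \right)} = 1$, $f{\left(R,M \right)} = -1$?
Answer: $1156$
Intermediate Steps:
$A{\left(g \right)} = 2$ ($A{\left(g \right)} = 3 - 1 = 2$)
$j{\left(X \right)} = -2 + X$ ($j{\left(X \right)} = -5 + \left(X + 3\right) = -5 + \left(3 + X\right) = -2 + X$)
$P{\left(n \right)} = \left(-1 + n\right) \left(-2 + 2 n\right)$ ($P{\left(n \right)} = \left(-1 + n\right) \left(n + \left(-2 + n\right)\right) = \left(-1 + n\right) \left(-2 + 2 n\right)$)
$A{\left(10 \right)} P{\left(-16 \right)} = 2 \left(2 - -64 + 2 \left(-16\right)^{2}\right) = 2 \left(2 + 64 + 2 \cdot 256\right) = 2 \left(2 + 64 + 512\right) = 2 \cdot 578 = 1156$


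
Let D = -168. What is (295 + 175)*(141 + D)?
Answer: -12690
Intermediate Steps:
(295 + 175)*(141 + D) = (295 + 175)*(141 - 168) = 470*(-27) = -12690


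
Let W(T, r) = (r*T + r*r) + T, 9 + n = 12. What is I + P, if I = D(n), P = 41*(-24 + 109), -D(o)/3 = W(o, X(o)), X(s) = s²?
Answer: 3152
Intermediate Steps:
n = 3 (n = -9 + 12 = 3)
W(T, r) = T + r² + T*r (W(T, r) = (T*r + r²) + T = (r² + T*r) + T = T + r² + T*r)
D(o) = -3*o - 3*o³ - 3*o⁴ (D(o) = -3*(o + (o²)² + o*o²) = -3*(o + o⁴ + o³) = -3*(o + o³ + o⁴) = -3*o - 3*o³ - 3*o⁴)
P = 3485 (P = 41*85 = 3485)
I = -333 (I = 3*3*(-1 - 1*3² - 1*3³) = 3*3*(-1 - 1*9 - 1*27) = 3*3*(-1 - 9 - 27) = 3*3*(-37) = -333)
I + P = -333 + 3485 = 3152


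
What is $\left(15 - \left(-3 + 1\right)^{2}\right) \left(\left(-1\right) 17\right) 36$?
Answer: $-6732$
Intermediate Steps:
$\left(15 - \left(-3 + 1\right)^{2}\right) \left(\left(-1\right) 17\right) 36 = \left(15 - \left(-2\right)^{2}\right) \left(-17\right) 36 = \left(15 - 4\right) \left(-17\right) 36 = 11 \left(-17\right) 36 = \left(-187\right) 36 = -6732$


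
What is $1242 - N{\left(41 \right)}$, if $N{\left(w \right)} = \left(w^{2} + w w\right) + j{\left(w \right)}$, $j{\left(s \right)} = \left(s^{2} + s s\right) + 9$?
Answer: $-5491$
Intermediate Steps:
$j{\left(s \right)} = 9 + 2 s^{2}$ ($j{\left(s \right)} = \left(s^{2} + s^{2}\right) + 9 = 2 s^{2} + 9 = 9 + 2 s^{2}$)
$N{\left(w \right)} = 9 + 4 w^{2}$ ($N{\left(w \right)} = \left(w^{2} + w w\right) + \left(9 + 2 w^{2}\right) = \left(w^{2} + w^{2}\right) + \left(9 + 2 w^{2}\right) = 2 w^{2} + \left(9 + 2 w^{2}\right) = 9 + 4 w^{2}$)
$1242 - N{\left(41 \right)} = 1242 - \left(9 + 4 \cdot 41^{2}\right) = 1242 - \left(9 + 4 \cdot 1681\right) = 1242 - \left(9 + 6724\right) = 1242 - 6733 = -5491$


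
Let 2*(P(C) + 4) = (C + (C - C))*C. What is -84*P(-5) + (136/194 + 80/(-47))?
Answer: -3259690/4559 ≈ -715.00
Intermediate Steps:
P(C) = -4 + C²/2 (P(C) = -4 + ((C + (C - C))*C)/2 = -4 + ((C + 0)*C)/2 = -4 + (C*C)/2 = -4 + C²/2)
-84*P(-5) + (136/194 + 80/(-47)) = -84*(-4 + (½)*(-5)²) + (136/194 + 80/(-47)) = -84*(-4 + (½)*25) + (136*(1/194) + 80*(-1/47)) = -84*(-4 + 25/2) + (68/97 - 80/47) = -84*17/2 - 4564/4559 = -714 - 4564/4559 = -3259690/4559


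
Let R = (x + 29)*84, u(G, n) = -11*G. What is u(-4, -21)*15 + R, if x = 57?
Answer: 7884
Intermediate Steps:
R = 7224 (R = (57 + 29)*84 = 86*84 = 7224)
u(-4, -21)*15 + R = -11*(-4)*15 + 7224 = 44*15 + 7224 = 660 + 7224 = 7884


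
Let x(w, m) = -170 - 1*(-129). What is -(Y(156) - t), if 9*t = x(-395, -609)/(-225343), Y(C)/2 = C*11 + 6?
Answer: -6984731587/2028087 ≈ -3444.0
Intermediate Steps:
x(w, m) = -41 (x(w, m) = -170 + 129 = -41)
Y(C) = 12 + 22*C (Y(C) = 2*(C*11 + 6) = 2*(11*C + 6) = 2*(6 + 11*C) = 12 + 22*C)
t = 41/2028087 (t = (-41/(-225343))/9 = (-41*(-1/225343))/9 = (⅑)*(41/225343) = 41/2028087 ≈ 2.0216e-5)
-(Y(156) - t) = -((12 + 22*156) - 1*41/2028087) = -((12 + 3432) - 41/2028087) = -(3444 - 41/2028087) = -1*6984731587/2028087 = -6984731587/2028087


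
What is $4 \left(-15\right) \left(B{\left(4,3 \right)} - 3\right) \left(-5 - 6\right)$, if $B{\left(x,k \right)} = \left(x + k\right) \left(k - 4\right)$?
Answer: $-6600$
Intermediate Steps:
$B{\left(x,k \right)} = \left(-4 + k\right) \left(k + x\right)$ ($B{\left(x,k \right)} = \left(k + x\right) \left(-4 + k\right) = \left(-4 + k\right) \left(k + x\right)$)
$4 \left(-15\right) \left(B{\left(4,3 \right)} - 3\right) \left(-5 - 6\right) = 4 \left(-15\right) \left(\left(3^{2} - 12 - 16 + 3 \cdot 4\right) - 3\right) \left(-5 - 6\right) = - 60 \left(\left(9 - 12 - 16 + 12\right) - 3\right) \left(-11\right) = - 60 \left(-7 - 3\right) \left(-11\right) = - 60 \left(\left(-10\right) \left(-11\right)\right) = \left(-60\right) 110 = -6600$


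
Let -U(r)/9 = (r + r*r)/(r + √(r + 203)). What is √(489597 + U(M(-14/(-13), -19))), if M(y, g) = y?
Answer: √(1158342276 + 82741893*√34489)/(13*√(14 + √34489)) ≈ 699.71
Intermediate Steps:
U(r) = -9*(r + r²)/(r + √(203 + r)) (U(r) = -9*(r + r*r)/(r + √(r + 203)) = -9*(r + r²)/(r + √(203 + r)))
√(489597 + U(M(-14/(-13), -19))) = √(489597 - 9*(-14/(-13))*(1 - 14/(-13))/(-14/(-13) + √(203 - 14/(-13)))) = √(489597 - 9*(-14*(-1/13))*(1 - 14*(-1/13))/(-14*(-1/13) + √(203 - 14*(-1/13)))) = √(489597 - 9*14/13*(1 + 14/13)/(14/13 + √(203 + 14/13))) = √(489597 - 9*14/13*27/13/(14/13 + √(2653/13))) = √(489597 - 9*14/13*27/13/(14/13 + √34489/13)) = √(489597 - 3402/(169*(14/13 + √34489/13)))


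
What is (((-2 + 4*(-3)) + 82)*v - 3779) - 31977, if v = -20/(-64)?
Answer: -142939/4 ≈ -35735.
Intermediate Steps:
v = 5/16 (v = -20*(-1/64) = 5/16 ≈ 0.31250)
(((-2 + 4*(-3)) + 82)*v - 3779) - 31977 = (((-2 + 4*(-3)) + 82)*(5/16) - 3779) - 31977 = (((-2 - 12) + 82)*(5/16) - 3779) - 31977 = ((-14 + 82)*(5/16) - 3779) - 31977 = (68*(5/16) - 3779) - 31977 = (85/4 - 3779) - 31977 = -15031/4 - 31977 = -142939/4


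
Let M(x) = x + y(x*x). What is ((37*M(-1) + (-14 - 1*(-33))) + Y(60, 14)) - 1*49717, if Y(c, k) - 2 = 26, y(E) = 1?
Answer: -49670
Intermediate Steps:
Y(c, k) = 28 (Y(c, k) = 2 + 26 = 28)
M(x) = 1 + x (M(x) = x + 1 = 1 + x)
((37*M(-1) + (-14 - 1*(-33))) + Y(60, 14)) - 1*49717 = ((37*(1 - 1) + (-14 - 1*(-33))) + 28) - 1*49717 = ((37*0 + (-14 + 33)) + 28) - 49717 = ((0 + 19) + 28) - 49717 = (19 + 28) - 49717 = 47 - 49717 = -49670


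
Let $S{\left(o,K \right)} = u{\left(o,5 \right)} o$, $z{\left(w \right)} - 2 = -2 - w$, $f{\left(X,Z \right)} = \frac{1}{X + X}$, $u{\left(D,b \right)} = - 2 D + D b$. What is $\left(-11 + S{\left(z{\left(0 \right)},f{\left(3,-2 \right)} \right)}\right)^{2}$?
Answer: $121$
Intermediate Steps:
$f{\left(X,Z \right)} = \frac{1}{2 X}$
$z{\left(w \right)} = - w$ ($z{\left(w \right)} = 2 - \left(2 + w\right) = - w$)
$S{\left(o,K \right)} = 3 o^{2}$ ($S{\left(o,K \right)} = o \left(-2 + 5\right) o = o 3 o = 3 o o = 3 o^{2}$)
$\left(-11 + S{\left(z{\left(0 \right)},f{\left(3,-2 \right)} \right)}\right)^{2} = \left(-11 + 3 \left(\left(-1\right) 0\right)^{2}\right)^{2} = \left(-11 + 3 \cdot 0^{2}\right)^{2} = \left(-11 + 3 \cdot 0\right)^{2} = \left(-11 + 0\right)^{2} = \left(-11\right)^{2} = 121$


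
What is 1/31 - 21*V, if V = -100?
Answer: 65101/31 ≈ 2100.0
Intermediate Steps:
1/31 - 21*V = 1/31 - 21*(-100) = 1/31 + 2100 = 65101/31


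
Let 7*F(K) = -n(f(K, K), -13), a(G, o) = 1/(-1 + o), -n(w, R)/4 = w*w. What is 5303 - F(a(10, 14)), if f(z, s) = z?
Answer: 6273445/1183 ≈ 5303.0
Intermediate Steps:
n(w, R) = -4*w**2 (n(w, R) = -4*w*w = -4*w**2)
F(K) = 4*K**2/7 (F(K) = (-(-4)*K**2)/7 = (4*K**2)/7 = 4*K**2/7)
5303 - F(a(10, 14)) = 5303 - 4*(1/(-1 + 14))**2/7 = 5303 - 4*(1/13)**2/7 = 5303 - 4/(7*169) = 5303 - 1*4/1183 = 5303 - 4/1183 = 6273445/1183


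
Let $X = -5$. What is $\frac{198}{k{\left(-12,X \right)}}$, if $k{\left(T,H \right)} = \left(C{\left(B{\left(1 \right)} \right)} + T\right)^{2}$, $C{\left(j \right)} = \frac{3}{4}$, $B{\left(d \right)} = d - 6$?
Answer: $\frac{352}{225} \approx 1.5644$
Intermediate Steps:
$B{\left(d \right)} = -6 + d$ ($B{\left(d \right)} = d - 6 = -6 + d$)
$C{\left(j \right)} = \frac{3}{4}$ ($C{\left(j \right)} = 3 \cdot \frac{1}{4} = \frac{3}{4}$)
$k{\left(T,H \right)} = \left(\frac{3}{4} + T\right)^{2}$
$\frac{198}{k{\left(-12,X \right)}} = \frac{198}{\frac{1}{16} \left(3 + 4 \left(-12\right)\right)^{2}} = \frac{198}{\frac{1}{16} \left(3 - 48\right)^{2}} = \frac{198}{\frac{1}{16} \left(-45\right)^{2}} = \frac{198}{\frac{1}{16} \cdot 2025} = \frac{198}{\frac{2025}{16}} = 198 \cdot \frac{16}{2025} = \frac{352}{225}$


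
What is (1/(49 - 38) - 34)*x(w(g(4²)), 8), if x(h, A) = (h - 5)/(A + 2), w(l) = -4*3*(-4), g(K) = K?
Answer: -16039/110 ≈ -145.81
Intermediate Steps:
w(l) = 48 (w(l) = -12*(-4) = 48)
x(h, A) = (-5 + h)/(2 + A)
(1/(49 - 38) - 34)*x(w(g(4²)), 8) = (1/(49 - 38) - 34)*((-5 + 48)/(2 + 8)) = (1/11 - 34)*(43/10) = (1/11 - 34)*((⅒)*43) = -373/11*43/10 = -16039/110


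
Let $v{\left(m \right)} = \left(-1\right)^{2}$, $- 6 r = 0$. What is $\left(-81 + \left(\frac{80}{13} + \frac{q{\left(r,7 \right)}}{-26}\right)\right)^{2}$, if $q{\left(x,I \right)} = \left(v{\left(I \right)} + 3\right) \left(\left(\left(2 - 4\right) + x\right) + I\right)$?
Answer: $\frac{966289}{169} \approx 5717.7$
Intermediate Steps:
$r = 0$ ($r = \left(- \frac{1}{6}\right) 0 = 0$)
$v{\left(m \right)} = 1$
$q{\left(x,I \right)} = -8 + 4 I + 4 x$ ($q{\left(x,I \right)} = \left(1 + 3\right) \left(\left(\left(2 - 4\right) + x\right) + I\right) = 4 \left(\left(-2 + x\right) + I\right) = 4 \left(-2 + I + x\right) = -8 + 4 I + 4 x$)
$\left(-81 + \left(\frac{80}{13} + \frac{q{\left(r,7 \right)}}{-26}\right)\right)^{2} = \left(-81 + \left(\frac{80}{13} + \frac{-8 + 4 \cdot 7 + 4 \cdot 0}{-26}\right)\right)^{2} = \left(-81 + \left(80 \cdot \frac{1}{13} + \left(-8 + 28 + 0\right) \left(- \frac{1}{26}\right)\right)\right)^{2} = \left(-81 + \left(\frac{80}{13} + 20 \left(- \frac{1}{26}\right)\right)\right)^{2} = \left(-81 + \left(\frac{80}{13} - \frac{10}{13}\right)\right)^{2} = \left(-81 + \frac{70}{13}\right)^{2} = \left(- \frac{983}{13}\right)^{2} = \frac{966289}{169}$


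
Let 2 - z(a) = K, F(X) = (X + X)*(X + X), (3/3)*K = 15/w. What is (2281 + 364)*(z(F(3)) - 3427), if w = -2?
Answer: -18078575/2 ≈ -9.0393e+6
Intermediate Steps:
K = -15/2 (K = 15/(-2) = 15*(-½) = -15/2 ≈ -7.5000)
F(X) = 4*X² (F(X) = (2*X)*(2*X) = 4*X²)
z(a) = 19/2 (z(a) = 2 - 1*(-15/2) = 2 + 15/2 = 19/2)
(2281 + 364)*(z(F(3)) - 3427) = (2281 + 364)*(19/2 - 3427) = 2645*(-6835/2) = -18078575/2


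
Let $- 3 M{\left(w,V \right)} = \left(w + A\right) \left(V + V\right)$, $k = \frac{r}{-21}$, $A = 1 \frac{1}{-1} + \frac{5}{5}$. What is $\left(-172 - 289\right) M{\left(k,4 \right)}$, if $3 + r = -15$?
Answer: $\frac{7376}{7} \approx 1053.7$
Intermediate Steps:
$r = -18$ ($r = -3 - 15 = -18$)
$A = 0$ ($A = 1 \left(-1\right) + 5 \cdot \frac{1}{5} = -1 + 1 = 0$)
$k = \frac{6}{7}$ ($k = - \frac{18}{-21} = \left(-18\right) \left(- \frac{1}{21}\right) = \frac{6}{7} \approx 0.85714$)
$M{\left(w,V \right)} = - \frac{2 V w}{3}$ ($M{\left(w,V \right)} = - \frac{\left(w + 0\right) \left(V + V\right)}{3} = - \frac{w 2 V}{3} = - \frac{2 V w}{3}$)
$\left(-172 - 289\right) M{\left(k,4 \right)} = \left(-172 - 289\right) \left(\left(- \frac{2}{3}\right) 4 \cdot \frac{6}{7}\right) = \left(-461\right) \left(- \frac{16}{7}\right) = \frac{7376}{7}$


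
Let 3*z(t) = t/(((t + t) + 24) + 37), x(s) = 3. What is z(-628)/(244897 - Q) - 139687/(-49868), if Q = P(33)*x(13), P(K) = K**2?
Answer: 60501497042977/21598916675700 ≈ 2.8011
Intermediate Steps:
z(t) = t/(3*(61 + 2*t)) (z(t) = (t/(((t + t) + 24) + 37))/3 = (t/((2*t + 24) + 37))/3 = (t/((24 + 2*t) + 37))/3 = (t/(61 + 2*t))/3 = t/(3*(61 + 2*t)))
Q = 3267 (Q = 33**2*3 = 1089*3 = 3267)
z(-628)/(244897 - Q) - 139687/(-49868) = ((1/3)*(-628)/(61 + 2*(-628)))/(244897 - 1*3267) - 139687/(-49868) = ((1/3)*(-628)/(61 - 1256))/(244897 - 3267) - 139687*(-1/49868) = ((1/3)*(-628)/(-1195))/241630 + 139687/49868 = ((1/3)*(-628)*(-1/1195))*(1/241630) + 139687/49868 = (628/3585)*(1/241630) + 139687/49868 = 314/433121775 + 139687/49868 = 60501497042977/21598916675700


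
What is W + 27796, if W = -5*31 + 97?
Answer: 27738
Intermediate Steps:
W = -58 (W = -155 + 97 = -58)
W + 27796 = -58 + 27796 = 27738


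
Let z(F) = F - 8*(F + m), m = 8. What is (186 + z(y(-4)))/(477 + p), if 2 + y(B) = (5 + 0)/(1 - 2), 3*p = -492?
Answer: 171/313 ≈ 0.54633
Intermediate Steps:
p = -164 (p = (⅓)*(-492) = -164)
y(B) = -7 (y(B) = -2 + (5 + 0)/(1 - 2) = -2 + 5/(-1) = -2 + 5*(-1) = -2 - 5 = -7)
z(F) = -64 - 7*F (z(F) = F - 8*(F + 8) = F - 8*(8 + F) = F - (64 + 8*F) = F + (-64 - 8*F) = -64 - 7*F)
(186 + z(y(-4)))/(477 + p) = (186 + (-64 - 7*(-7)))/(477 - 164) = (186 + (-64 + 49))/313 = (186 - 15)*(1/313) = 171*(1/313) = 171/313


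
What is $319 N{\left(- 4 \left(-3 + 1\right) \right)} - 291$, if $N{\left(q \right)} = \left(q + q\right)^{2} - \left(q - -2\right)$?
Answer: $78183$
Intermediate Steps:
$N{\left(q \right)} = -2 - q + 4 q^{2}$ ($N{\left(q \right)} = \left(2 q\right)^{2} - \left(q + 2\right) = 4 q^{2} - \left(2 + q\right) = -2 - q + 4 q^{2}$)
$319 N{\left(- 4 \left(-3 + 1\right) \right)} - 291 = 319 \left(-2 - - 4 \left(-3 + 1\right) + 4 \left(- 4 \left(-3 + 1\right)\right)^{2}\right) - 291 = 319 \left(-2 - \left(-4\right) \left(-2\right) + 4 \left(\left(-4\right) \left(-2\right)\right)^{2}\right) - 291 = 319 \left(-2 - 8 + 4 \cdot 8^{2}\right) - 291 = 319 \left(-2 - 8 + 4 \cdot 64\right) - 291 = 319 \left(-2 - 8 + 256\right) - 291 = 319 \cdot 246 - 291 = 78474 - 291 = 78183$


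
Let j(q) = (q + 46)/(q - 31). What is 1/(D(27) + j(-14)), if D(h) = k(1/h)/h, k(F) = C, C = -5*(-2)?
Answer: -135/46 ≈ -2.9348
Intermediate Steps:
j(q) = (46 + q)/(-31 + q)
C = 10
k(F) = 10
D(h) = 10/h
1/(D(27) + j(-14)) = 1/(10/27 + (46 - 14)/(-31 - 14)) = 1/(10*(1/27) + 32/(-45)) = 1/(10/27 - 1/45*32) = 1/(10/27 - 32/45) = 1/(-46/135) = -135/46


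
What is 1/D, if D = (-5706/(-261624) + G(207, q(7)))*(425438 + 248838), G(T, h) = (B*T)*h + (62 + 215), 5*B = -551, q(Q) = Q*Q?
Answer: -54505/41069027424598213 ≈ -1.3272e-12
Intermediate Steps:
q(Q) = Q²
B = -551/5 (B = (⅕)*(-551) = -551/5 ≈ -110.20)
G(T, h) = 277 - 551*T*h/5 (G(T, h) = (-551*T/5)*h + (62 + 215) = -551*T*h/5 + 277 = 277 - 551*T*h/5)
D = -41069027424598213/54505 (D = (-5706/(-261624) + (277 - 551/5*207*7²))*(425438 + 248838) = (-5706*(-1/261624) + (277 - 551/5*207*49))*674276 = (951/43604 + (277 - 5588793/5))*674276 = (951/43604 - 5587408/5)*674276 = -243633333677/218020*674276 = -41069027424598213/54505 ≈ -7.5349e+11)
1/D = 1/(-41069027424598213/54505) = -54505/41069027424598213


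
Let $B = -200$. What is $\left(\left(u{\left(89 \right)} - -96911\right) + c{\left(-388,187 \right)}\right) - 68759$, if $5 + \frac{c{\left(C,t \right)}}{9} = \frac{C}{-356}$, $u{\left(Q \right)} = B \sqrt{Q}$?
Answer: $\frac{2502396}{89} - 200 \sqrt{89} \approx 26230.0$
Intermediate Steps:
$u{\left(Q \right)} = - 200 \sqrt{Q}$
$c{\left(C,t \right)} = -45 - \frac{9 C}{356}$ ($c{\left(C,t \right)} = -45 + 9 \frac{C}{-356} = -45 + 9 C \left(- \frac{1}{356}\right) = -45 + 9 \left(- \frac{C}{356}\right) = -45 - \frac{9 C}{356}$)
$\left(\left(u{\left(89 \right)} - -96911\right) + c{\left(-388,187 \right)}\right) - 68759 = \left(\left(- 200 \sqrt{89} - -96911\right) - \frac{3132}{89}\right) - 68759 = \left(\left(- 200 \sqrt{89} + 96911\right) + \left(-45 + \frac{873}{89}\right)\right) - 68759 = \left(\left(96911 - 200 \sqrt{89}\right) - \frac{3132}{89}\right) - 68759 = \left(\frac{8621947}{89} - 200 \sqrt{89}\right) - 68759 = \frac{2502396}{89} - 200 \sqrt{89}$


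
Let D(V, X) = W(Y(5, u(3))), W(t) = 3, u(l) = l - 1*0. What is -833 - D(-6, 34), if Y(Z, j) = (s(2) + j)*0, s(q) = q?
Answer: -836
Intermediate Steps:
u(l) = l (u(l) = l + 0 = l)
Y(Z, j) = 0 (Y(Z, j) = (2 + j)*0 = 0)
D(V, X) = 3
-833 - D(-6, 34) = -833 - 1*3 = -833 - 3 = -836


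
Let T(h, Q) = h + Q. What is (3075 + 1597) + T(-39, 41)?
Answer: 4674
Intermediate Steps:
T(h, Q) = Q + h
(3075 + 1597) + T(-39, 41) = (3075 + 1597) + (41 - 39) = 4672 + 2 = 4674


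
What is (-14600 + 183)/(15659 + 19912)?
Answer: -14417/35571 ≈ -0.40530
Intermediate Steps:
(-14600 + 183)/(15659 + 19912) = -14417/35571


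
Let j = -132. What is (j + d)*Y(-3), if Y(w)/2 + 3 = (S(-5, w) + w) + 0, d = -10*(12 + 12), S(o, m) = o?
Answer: 8184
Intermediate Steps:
d = -240 (d = -10*24 = -240)
Y(w) = -16 + 2*w (Y(w) = -6 + 2*((-5 + w) + 0) = -6 + 2*(-5 + w) = -6 + (-10 + 2*w) = -16 + 2*w)
(j + d)*Y(-3) = (-132 - 240)*(-16 + 2*(-3)) = -372*(-16 - 6) = -372*(-22) = 8184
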